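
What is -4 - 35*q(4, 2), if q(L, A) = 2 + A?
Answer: -144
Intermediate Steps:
-4 - 35*q(4, 2) = -4 - 35*(2 + 2) = -4 - 35*4 = -4 - 140 = -144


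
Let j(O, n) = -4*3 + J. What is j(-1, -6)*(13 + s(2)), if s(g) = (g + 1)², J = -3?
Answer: -330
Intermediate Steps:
j(O, n) = -15 (j(O, n) = -4*3 - 3 = -12 - 3 = -15)
s(g) = (1 + g)²
j(-1, -6)*(13 + s(2)) = -15*(13 + (1 + 2)²) = -15*(13 + 3²) = -15*(13 + 9) = -15*22 = -330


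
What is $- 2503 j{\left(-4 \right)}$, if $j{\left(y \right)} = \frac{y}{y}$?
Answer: $-2503$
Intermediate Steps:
$j{\left(y \right)} = 1$
$- 2503 j{\left(-4 \right)} = \left(-2503\right) 1 = -2503$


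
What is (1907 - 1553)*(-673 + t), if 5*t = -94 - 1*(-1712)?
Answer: -618438/5 ≈ -1.2369e+5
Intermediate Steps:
t = 1618/5 (t = (-94 - 1*(-1712))/5 = (-94 + 1712)/5 = (⅕)*1618 = 1618/5 ≈ 323.60)
(1907 - 1553)*(-673 + t) = (1907 - 1553)*(-673 + 1618/5) = 354*(-1747/5) = -618438/5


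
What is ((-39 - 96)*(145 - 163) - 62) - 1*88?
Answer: 2280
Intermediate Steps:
((-39 - 96)*(145 - 163) - 62) - 1*88 = (-135*(-18) - 62) - 88 = (2430 - 62) - 88 = 2368 - 88 = 2280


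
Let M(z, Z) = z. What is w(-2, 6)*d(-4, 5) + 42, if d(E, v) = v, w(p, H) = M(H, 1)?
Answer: 72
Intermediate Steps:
w(p, H) = H
w(-2, 6)*d(-4, 5) + 42 = 6*5 + 42 = 30 + 42 = 72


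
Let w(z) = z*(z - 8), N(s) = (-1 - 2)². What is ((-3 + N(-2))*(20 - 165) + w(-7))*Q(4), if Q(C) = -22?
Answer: 16830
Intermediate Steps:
N(s) = 9 (N(s) = (-3)² = 9)
w(z) = z*(-8 + z)
((-3 + N(-2))*(20 - 165) + w(-7))*Q(4) = ((-3 + 9)*(20 - 165) - 7*(-8 - 7))*(-22) = (6*(-145) - 7*(-15))*(-22) = (-870 + 105)*(-22) = -765*(-22) = 16830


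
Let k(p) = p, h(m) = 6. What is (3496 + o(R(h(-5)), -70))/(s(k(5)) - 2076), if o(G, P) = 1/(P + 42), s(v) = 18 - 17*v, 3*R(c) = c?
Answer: -97887/60004 ≈ -1.6313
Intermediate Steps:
R(c) = c/3
s(v) = 18 - 17*v
o(G, P) = 1/(42 + P)
(3496 + o(R(h(-5)), -70))/(s(k(5)) - 2076) = (3496 + 1/(42 - 70))/((18 - 17*5) - 2076) = (3496 + 1/(-28))/((18 - 85) - 2076) = (3496 - 1/28)/(-67 - 2076) = (97887/28)/(-2143) = (97887/28)*(-1/2143) = -97887/60004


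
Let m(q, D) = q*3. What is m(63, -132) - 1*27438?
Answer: -27249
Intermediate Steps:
m(q, D) = 3*q
m(63, -132) - 1*27438 = 3*63 - 1*27438 = 189 - 27438 = -27249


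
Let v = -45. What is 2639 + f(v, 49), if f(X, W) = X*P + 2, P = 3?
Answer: 2506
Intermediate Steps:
f(X, W) = 2 + 3*X (f(X, W) = X*3 + 2 = 3*X + 2 = 2 + 3*X)
2639 + f(v, 49) = 2639 + (2 + 3*(-45)) = 2639 + (2 - 135) = 2639 - 133 = 2506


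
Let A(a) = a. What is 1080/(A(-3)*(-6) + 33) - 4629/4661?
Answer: 1599267/79237 ≈ 20.183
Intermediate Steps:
1080/(A(-3)*(-6) + 33) - 4629/4661 = 1080/(-3*(-6) + 33) - 4629/4661 = 1080/(18 + 33) - 4629*1/4661 = 1080/51 - 4629/4661 = 1080*(1/51) - 4629/4661 = 360/17 - 4629/4661 = 1599267/79237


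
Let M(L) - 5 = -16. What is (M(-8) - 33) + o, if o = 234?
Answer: 190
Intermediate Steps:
M(L) = -11 (M(L) = 5 - 16 = -11)
(M(-8) - 33) + o = (-11 - 33) + 234 = -44 + 234 = 190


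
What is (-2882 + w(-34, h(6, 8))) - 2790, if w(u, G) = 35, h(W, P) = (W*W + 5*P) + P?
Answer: -5637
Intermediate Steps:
h(W, P) = W**2 + 6*P (h(W, P) = (W**2 + 5*P) + P = W**2 + 6*P)
(-2882 + w(-34, h(6, 8))) - 2790 = (-2882 + 35) - 2790 = -2847 - 2790 = -5637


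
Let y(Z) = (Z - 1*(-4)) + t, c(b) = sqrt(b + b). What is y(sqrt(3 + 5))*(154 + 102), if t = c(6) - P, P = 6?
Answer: -512 + 512*sqrt(2) + 512*sqrt(3) ≈ 1098.9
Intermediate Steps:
c(b) = sqrt(2)*sqrt(b) (c(b) = sqrt(2*b) = sqrt(2)*sqrt(b))
t = -6 + 2*sqrt(3) (t = sqrt(2)*sqrt(6) - 1*6 = 2*sqrt(3) - 6 = -6 + 2*sqrt(3) ≈ -2.5359)
y(Z) = -2 + Z + 2*sqrt(3) (y(Z) = (Z - 1*(-4)) + (-6 + 2*sqrt(3)) = (Z + 4) + (-6 + 2*sqrt(3)) = (4 + Z) + (-6 + 2*sqrt(3)) = -2 + Z + 2*sqrt(3))
y(sqrt(3 + 5))*(154 + 102) = (-2 + sqrt(3 + 5) + 2*sqrt(3))*(154 + 102) = (-2 + sqrt(8) + 2*sqrt(3))*256 = (-2 + 2*sqrt(2) + 2*sqrt(3))*256 = -512 + 512*sqrt(2) + 512*sqrt(3)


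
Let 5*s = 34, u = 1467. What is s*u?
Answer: 49878/5 ≈ 9975.6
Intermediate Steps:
s = 34/5 (s = (⅕)*34 = 34/5 ≈ 6.8000)
s*u = (34/5)*1467 = 49878/5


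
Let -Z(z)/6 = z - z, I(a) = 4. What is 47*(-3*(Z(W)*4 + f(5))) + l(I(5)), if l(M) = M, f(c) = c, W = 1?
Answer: -701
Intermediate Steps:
Z(z) = 0 (Z(z) = -6*(z - z) = -6*0 = 0)
47*(-3*(Z(W)*4 + f(5))) + l(I(5)) = 47*(-3*(0*4 + 5)) + 4 = 47*(-3*(0 + 5)) + 4 = 47*(-3*5) + 4 = 47*(-15) + 4 = -705 + 4 = -701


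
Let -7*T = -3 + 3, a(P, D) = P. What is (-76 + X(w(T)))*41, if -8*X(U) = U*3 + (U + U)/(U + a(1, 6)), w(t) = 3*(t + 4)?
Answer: -86059/26 ≈ -3310.0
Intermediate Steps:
T = 0 (T = -(-3 + 3)/7 = -⅐*0 = 0)
w(t) = 12 + 3*t (w(t) = 3*(4 + t) = 12 + 3*t)
X(U) = -3*U/8 - U/(4*(1 + U)) (X(U) = -(U*3 + (U + U)/(U + 1))/8 = -(3*U + (2*U)/(1 + U))/8 = -(3*U + 2*U/(1 + U))/8 = -3*U/8 - U/(4*(1 + U)))
(-76 + X(w(T)))*41 = (-76 - (12 + 3*0)*(5 + 3*(12 + 3*0))/(8 + 8*(12 + 3*0)))*41 = (-76 - (12 + 0)*(5 + 3*(12 + 0))/(8 + 8*(12 + 0)))*41 = (-76 - 1*12*(5 + 3*12)/(8 + 8*12))*41 = (-76 - 1*12*(5 + 36)/(8 + 96))*41 = (-76 - 1*12*41/104)*41 = (-76 - 1*12*1/104*41)*41 = (-76 - 123/26)*41 = -2099/26*41 = -86059/26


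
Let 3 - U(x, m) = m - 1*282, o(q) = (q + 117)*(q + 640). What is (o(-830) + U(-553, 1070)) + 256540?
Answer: 391225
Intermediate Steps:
o(q) = (117 + q)*(640 + q)
U(x, m) = 285 - m (U(x, m) = 3 - (m - 1*282) = 3 - (m - 282) = 3 - (-282 + m) = 3 + (282 - m) = 285 - m)
(o(-830) + U(-553, 1070)) + 256540 = ((74880 + (-830)² + 757*(-830)) + (285 - 1*1070)) + 256540 = ((74880 + 688900 - 628310) + (285 - 1070)) + 256540 = (135470 - 785) + 256540 = 134685 + 256540 = 391225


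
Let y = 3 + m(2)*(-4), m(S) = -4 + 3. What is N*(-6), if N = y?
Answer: -42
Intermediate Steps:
m(S) = -1
y = 7 (y = 3 - 1*(-4) = 3 + 4 = 7)
N = 7
N*(-6) = 7*(-6) = -42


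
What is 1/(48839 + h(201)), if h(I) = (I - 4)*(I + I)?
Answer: 1/128033 ≈ 7.8105e-6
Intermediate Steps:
h(I) = 2*I*(-4 + I) (h(I) = (-4 + I)*(2*I) = 2*I*(-4 + I))
1/(48839 + h(201)) = 1/(48839 + 2*201*(-4 + 201)) = 1/(48839 + 2*201*197) = 1/(48839 + 79194) = 1/128033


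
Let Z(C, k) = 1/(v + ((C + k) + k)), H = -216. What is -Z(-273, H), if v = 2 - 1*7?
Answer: 1/710 ≈ 0.0014085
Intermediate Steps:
v = -5 (v = 2 - 7 = -5)
Z(C, k) = 1/(-5 + C + 2*k) (Z(C, k) = 1/(-5 + ((C + k) + k)) = 1/(-5 + (C + 2*k)) = 1/(-5 + C + 2*k))
-Z(-273, H) = -1/(-5 - 273 + 2*(-216)) = -1/(-5 - 273 - 432) = -1/(-710) = -1*(-1/710) = 1/710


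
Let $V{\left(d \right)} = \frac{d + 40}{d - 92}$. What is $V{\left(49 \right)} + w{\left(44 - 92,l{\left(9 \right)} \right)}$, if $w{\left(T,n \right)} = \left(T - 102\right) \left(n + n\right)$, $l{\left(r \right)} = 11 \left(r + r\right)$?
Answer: $- \frac{2554289}{43} \approx -59402.0$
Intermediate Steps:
$V{\left(d \right)} = \frac{40 + d}{-92 + d}$
$l{\left(r \right)} = 22 r$ ($l{\left(r \right)} = 11 \cdot 2 r = 22 r$)
$w{\left(T,n \right)} = 2 n \left(-102 + T\right)$ ($w{\left(T,n \right)} = \left(-102 + T\right) 2 n = 2 n \left(-102 + T\right)$)
$V{\left(49 \right)} + w{\left(44 - 92,l{\left(9 \right)} \right)} = \frac{40 + 49}{-92 + 49} + 2 \cdot 22 \cdot 9 \left(-102 + \left(44 - 92\right)\right) = \frac{1}{-43} \cdot 89 + 2 \cdot 198 \left(-102 + \left(44 - 92\right)\right) = \left(- \frac{1}{43}\right) 89 + 2 \cdot 198 \left(-102 - 48\right) = - \frac{89}{43} + 2 \cdot 198 \left(-150\right) = - \frac{89}{43} - 59400 = - \frac{2554289}{43}$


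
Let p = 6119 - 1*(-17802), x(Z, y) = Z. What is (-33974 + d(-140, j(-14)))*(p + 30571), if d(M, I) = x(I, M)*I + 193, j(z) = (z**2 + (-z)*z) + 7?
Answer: -1838124144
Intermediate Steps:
j(z) = 7 (j(z) = (z**2 - z**2) + 7 = 0 + 7 = 7)
p = 23921 (p = 6119 + 17802 = 23921)
d(M, I) = 193 + I**2 (d(M, I) = I*I + 193 = I**2 + 193 = 193 + I**2)
(-33974 + d(-140, j(-14)))*(p + 30571) = (-33974 + (193 + 7**2))*(23921 + 30571) = (-33974 + (193 + 49))*54492 = (-33974 + 242)*54492 = -33732*54492 = -1838124144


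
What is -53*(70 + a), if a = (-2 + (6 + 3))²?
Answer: -6307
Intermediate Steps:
a = 49 (a = (-2 + 9)² = 7² = 49)
-53*(70 + a) = -53*(70 + 49) = -53*119 = -6307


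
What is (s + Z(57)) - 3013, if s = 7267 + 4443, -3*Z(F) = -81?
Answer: 8724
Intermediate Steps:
Z(F) = 27 (Z(F) = -⅓*(-81) = 27)
s = 11710
(s + Z(57)) - 3013 = (11710 + 27) - 3013 = 11737 - 3013 = 8724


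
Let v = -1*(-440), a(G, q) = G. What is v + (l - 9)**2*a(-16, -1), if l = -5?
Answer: -2696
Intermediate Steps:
v = 440
v + (l - 9)**2*a(-16, -1) = 440 + (-5 - 9)**2*(-16) = 440 + (-14)**2*(-16) = 440 + 196*(-16) = 440 - 3136 = -2696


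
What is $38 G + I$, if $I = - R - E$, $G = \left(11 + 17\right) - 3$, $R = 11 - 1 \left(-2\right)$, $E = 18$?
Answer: $919$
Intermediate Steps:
$R = 13$ ($R = 11 - -2 = 11 + 2 = 13$)
$G = 25$ ($G = 28 - 3 = 25$)
$I = -31$ ($I = \left(-1\right) 13 - 18 = -13 - 18 = -31$)
$38 G + I = 38 \cdot 25 - 31 = 950 - 31 = 919$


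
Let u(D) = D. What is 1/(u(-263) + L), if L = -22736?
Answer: -1/22999 ≈ -4.3480e-5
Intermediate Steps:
1/(u(-263) + L) = 1/(-263 - 22736) = 1/(-22999) = -1/22999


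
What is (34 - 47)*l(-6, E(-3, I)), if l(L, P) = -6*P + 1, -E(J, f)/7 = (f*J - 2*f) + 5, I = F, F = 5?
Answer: 10907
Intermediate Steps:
I = 5
E(J, f) = -35 + 14*f - 7*J*f (E(J, f) = -7*((f*J - 2*f) + 5) = -7*((J*f - 2*f) + 5) = -7*((-2*f + J*f) + 5) = -7*(5 - 2*f + J*f) = -35 + 14*f - 7*J*f)
l(L, P) = 1 - 6*P
(34 - 47)*l(-6, E(-3, I)) = (34 - 47)*(1 - 6*(-35 + 14*5 - 7*(-3)*5)) = -13*(1 - 6*(-35 + 70 + 105)) = -13*(1 - 6*140) = -13*(1 - 840) = -13*(-839) = 10907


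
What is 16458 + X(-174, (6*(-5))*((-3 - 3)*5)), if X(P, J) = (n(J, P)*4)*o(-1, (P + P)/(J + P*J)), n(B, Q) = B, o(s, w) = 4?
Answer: 30858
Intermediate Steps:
X(P, J) = 16*J (X(P, J) = (J*4)*4 = (4*J)*4 = 16*J)
16458 + X(-174, (6*(-5))*((-3 - 3)*5)) = 16458 + 16*((6*(-5))*((-3 - 3)*5)) = 16458 + 16*(-(-180)*5) = 16458 + 16*(-30*(-30)) = 16458 + 16*900 = 16458 + 14400 = 30858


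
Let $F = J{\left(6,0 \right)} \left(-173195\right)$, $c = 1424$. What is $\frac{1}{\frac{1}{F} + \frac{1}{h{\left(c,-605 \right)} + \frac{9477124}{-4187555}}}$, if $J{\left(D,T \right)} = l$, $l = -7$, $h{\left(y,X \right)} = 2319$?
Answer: $\frac{11761714094218165}{5086546580496} \approx 2312.3$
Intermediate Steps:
$J{\left(D,T \right)} = -7$
$F = 1212365$ ($F = \left(-7\right) \left(-173195\right) = 1212365$)
$\frac{1}{\frac{1}{F} + \frac{1}{h{\left(c,-605 \right)} + \frac{9477124}{-4187555}}} = \frac{1}{\frac{1}{1212365} + \frac{1}{2319 + \frac{9477124}{-4187555}}} = \frac{1}{\frac{1}{1212365} + \frac{1}{2319 + 9477124 \left(- \frac{1}{4187555}\right)}} = \frac{1}{\frac{1}{1212365} + \frac{1}{2319 - \frac{9477124}{4187555}}} = \frac{1}{\frac{1}{1212365} + \frac{1}{\frac{9701462921}{4187555}}} = \frac{1}{\frac{1}{1212365} + \frac{4187555}{9701462921}} = \frac{1}{\frac{5086546580496}{11761714094218165}} = \frac{11761714094218165}{5086546580496}$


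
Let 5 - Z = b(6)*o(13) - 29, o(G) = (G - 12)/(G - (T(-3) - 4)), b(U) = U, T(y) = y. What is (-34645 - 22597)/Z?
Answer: -572420/337 ≈ -1698.6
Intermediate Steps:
o(G) = (-12 + G)/(7 + G) (o(G) = (G - 12)/(G - (-3 - 4)) = (-12 + G)/(G - 1*(-7)) = (-12 + G)/(G + 7) = (-12 + G)/(7 + G))
Z = 337/10 (Z = 5 - (6*((-12 + 13)/(7 + 13)) - 29) = 5 - (6*(1/20) - 29) = 5 - (3/10 - 29) = 5 - 1*(-287/10) = 5 + 287/10 = 337/10 ≈ 33.700)
(-34645 - 22597)/Z = (-34645 - 22597)/(337/10) = -57242*10/337 = -572420/337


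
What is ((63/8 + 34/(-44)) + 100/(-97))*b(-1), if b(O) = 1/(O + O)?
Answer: -51825/17072 ≈ -3.0357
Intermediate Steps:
b(O) = 1/(2*O)
((63/8 + 34/(-44)) + 100/(-97))*b(-1) = ((63/8 + 34/(-44)) + 100/(-97))*((1/2)/(-1)) = ((63*(1/8) + 34*(-1/44)) + 100*(-1/97))*((1/2)*(-1)) = ((63/8 - 17/22) - 100/97)*(-1/2) = (625/88 - 100/97)*(-1/2) = (51825/8536)*(-1/2) = -51825/17072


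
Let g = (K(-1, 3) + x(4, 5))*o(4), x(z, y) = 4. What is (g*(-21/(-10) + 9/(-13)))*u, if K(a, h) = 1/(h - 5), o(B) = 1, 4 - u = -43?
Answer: 60207/260 ≈ 231.57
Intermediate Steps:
u = 47 (u = 4 - 1*(-43) = 4 + 43 = 47)
K(a, h) = 1/(-5 + h)
g = 7/2 (g = (1/(-5 + 3) + 4)*1 = (1/(-2) + 4)*1 = (-½ + 4)*1 = (7/2)*1 = 7/2 ≈ 3.5000)
(g*(-21/(-10) + 9/(-13)))*u = (7*(-21/(-10) + 9/(-13))/2)*47 = (7*(-21*(-⅒) + 9*(-1/13))/2)*47 = (7*(21/10 - 9/13)/2)*47 = ((7/2)*(183/130))*47 = (1281/260)*47 = 60207/260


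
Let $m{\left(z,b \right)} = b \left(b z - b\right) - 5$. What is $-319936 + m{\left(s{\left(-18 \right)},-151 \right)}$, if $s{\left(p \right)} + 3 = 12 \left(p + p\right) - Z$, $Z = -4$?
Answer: $-10169973$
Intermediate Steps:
$s{\left(p \right)} = 1 + 24 p$ ($s{\left(p \right)} = -3 + \left(12 \left(p + p\right) - -4\right) = -3 + \left(12 \cdot 2 p + 4\right) = -3 + \left(24 p + 4\right) = -3 + \left(4 + 24 p\right) = 1 + 24 p$)
$m{\left(z,b \right)} = -5 + b \left(- b + b z\right)$ ($m{\left(z,b \right)} = b \left(- b + b z\right) - 5 = -5 + b \left(- b + b z\right)$)
$-319936 + m{\left(s{\left(-18 \right)},-151 \right)} = -319936 - \left(22806 - \left(1 + 24 \left(-18\right)\right) \left(-151\right)^{2}\right) = -319936 - \left(22806 - \left(1 - 432\right) 22801\right) = -319936 - 9850037 = -10169973$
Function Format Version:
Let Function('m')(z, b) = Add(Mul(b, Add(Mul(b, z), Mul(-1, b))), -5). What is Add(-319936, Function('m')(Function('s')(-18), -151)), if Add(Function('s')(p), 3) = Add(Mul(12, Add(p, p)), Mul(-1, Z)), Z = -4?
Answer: -10169973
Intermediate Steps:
Function('s')(p) = Add(1, Mul(24, p)) (Function('s')(p) = Add(-3, Add(Mul(12, Add(p, p)), Mul(-1, -4))) = Add(-3, Add(Mul(12, Mul(2, p)), 4)) = Add(-3, Add(Mul(24, p), 4)) = Add(-3, Add(4, Mul(24, p))) = Add(1, Mul(24, p)))
Function('m')(z, b) = Add(-5, Mul(b, Add(Mul(-1, b), Mul(b, z)))) (Function('m')(z, b) = Add(Mul(b, Add(Mul(-1, b), Mul(b, z))), -5) = Add(-5, Mul(b, Add(Mul(-1, b), Mul(b, z)))))
Add(-319936, Function('m')(Function('s')(-18), -151)) = Add(-319936, Add(-5, Mul(-1, Pow(-151, 2)), Mul(Add(1, Mul(24, -18)), Pow(-151, 2)))) = Add(-319936, Add(-5, Mul(-1, 22801), Mul(Add(1, -432), 22801))) = Add(-319936, Add(-5, -22801, Mul(-431, 22801))) = Add(-319936, Add(-5, -22801, -9827231)) = Add(-319936, -9850037) = -10169973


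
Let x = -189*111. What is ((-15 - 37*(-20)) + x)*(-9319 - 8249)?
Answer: 355822272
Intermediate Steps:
x = -20979
((-15 - 37*(-20)) + x)*(-9319 - 8249) = ((-15 - 37*(-20)) - 20979)*(-9319 - 8249) = ((-15 + 740) - 20979)*(-17568) = (725 - 20979)*(-17568) = -20254*(-17568) = 355822272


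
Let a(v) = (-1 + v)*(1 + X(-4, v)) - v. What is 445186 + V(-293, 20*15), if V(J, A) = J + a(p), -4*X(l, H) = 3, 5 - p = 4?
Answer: 444892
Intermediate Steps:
p = 1 (p = 5 - 1*4 = 5 - 4 = 1)
X(l, H) = -3/4 (X(l, H) = -1/4*3 = -3/4)
a(v) = -1/4 - 3*v/4 (a(v) = (-1 + v)*(1 - 3/4) - v = (-1 + v)*(1/4) - v = (-1/4 + v/4) - v = -1/4 - 3*v/4)
V(J, A) = -1 + J (V(J, A) = J + (-1/4 - 3/4*1) = J + (-1/4 - 3/4) = J - 1 = -1 + J)
445186 + V(-293, 20*15) = 445186 + (-1 - 293) = 445186 - 294 = 444892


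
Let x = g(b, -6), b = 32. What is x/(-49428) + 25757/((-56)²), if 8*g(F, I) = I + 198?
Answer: 106086811/12917184 ≈ 8.2128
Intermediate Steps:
g(F, I) = 99/4 + I/8 (g(F, I) = (I + 198)/8 = (198 + I)/8 = 99/4 + I/8)
x = 24 (x = 99/4 + (⅛)*(-6) = 99/4 - ¾ = 24)
x/(-49428) + 25757/((-56)²) = 24/(-49428) + 25757/((-56)²) = 24*(-1/49428) + 25757/3136 = -2/4119 + 25757*(1/3136) = -2/4119 + 25757/3136 = 106086811/12917184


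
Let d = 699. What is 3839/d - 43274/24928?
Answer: 32725033/8712336 ≈ 3.7562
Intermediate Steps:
3839/d - 43274/24928 = 3839/699 - 43274/24928 = 3839*(1/699) - 43274*1/24928 = 3839/699 - 21637/12464 = 32725033/8712336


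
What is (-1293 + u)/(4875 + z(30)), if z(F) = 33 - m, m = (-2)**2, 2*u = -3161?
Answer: -5747/9808 ≈ -0.58595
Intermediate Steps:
u = -3161/2 (u = (1/2)*(-3161) = -3161/2 ≈ -1580.5)
m = 4
z(F) = 29 (z(F) = 33 - 1*4 = 33 - 4 = 29)
(-1293 + u)/(4875 + z(30)) = (-1293 - 3161/2)/(4875 + 29) = -5747/2/4904 = -5747/2*1/4904 = -5747/9808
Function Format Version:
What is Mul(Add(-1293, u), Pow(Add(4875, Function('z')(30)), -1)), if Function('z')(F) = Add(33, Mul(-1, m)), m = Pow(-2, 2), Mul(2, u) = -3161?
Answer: Rational(-5747, 9808) ≈ -0.58595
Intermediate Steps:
u = Rational(-3161, 2) (u = Mul(Rational(1, 2), -3161) = Rational(-3161, 2) ≈ -1580.5)
m = 4
Function('z')(F) = 29 (Function('z')(F) = Add(33, Mul(-1, 4)) = Add(33, -4) = 29)
Mul(Add(-1293, u), Pow(Add(4875, Function('z')(30)), -1)) = Mul(Add(-1293, Rational(-3161, 2)), Pow(Add(4875, 29), -1)) = Mul(Rational(-5747, 2), Pow(4904, -1)) = Mul(Rational(-5747, 2), Rational(1, 4904)) = Rational(-5747, 9808)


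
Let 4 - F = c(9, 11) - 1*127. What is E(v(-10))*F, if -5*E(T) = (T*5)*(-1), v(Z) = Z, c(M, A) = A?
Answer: -1200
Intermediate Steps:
E(T) = T (E(T) = -T*5*(-1)/5 = -5*T*(-1)/5 = -(-1)*T = T)
F = 120 (F = 4 - (11 - 1*127) = 4 - (11 - 127) = 4 - 1*(-116) = 4 + 116 = 120)
E(v(-10))*F = -10*120 = -1200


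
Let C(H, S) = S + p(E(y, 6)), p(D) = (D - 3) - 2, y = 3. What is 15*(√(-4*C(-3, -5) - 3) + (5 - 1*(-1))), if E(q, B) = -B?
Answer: 90 + 15*√61 ≈ 207.15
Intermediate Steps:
p(D) = -5 + D (p(D) = (-3 + D) - 2 = -5 + D)
C(H, S) = -11 + S (C(H, S) = S + (-5 - 1*6) = S + (-5 - 6) = S - 11 = -11 + S)
15*(√(-4*C(-3, -5) - 3) + (5 - 1*(-1))) = 15*(√(-4*(-11 - 5) - 3) + (5 - 1*(-1))) = 15*(√(-4*(-16) - 3) + (5 + 1)) = 15*(√(64 - 3) + 6) = 15*(√61 + 6) = 15*(6 + √61) = 90 + 15*√61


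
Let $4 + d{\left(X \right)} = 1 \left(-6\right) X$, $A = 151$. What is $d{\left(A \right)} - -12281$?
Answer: $11371$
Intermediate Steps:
$d{\left(X \right)} = -4 - 6 X$ ($d{\left(X \right)} = -4 + 1 \left(-6\right) X = -4 - 6 X$)
$d{\left(A \right)} - -12281 = \left(-4 - 906\right) - -12281 = \left(-4 - 906\right) + 12281 = -910 + 12281 = 11371$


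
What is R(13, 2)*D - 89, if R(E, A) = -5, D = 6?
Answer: -119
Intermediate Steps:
R(13, 2)*D - 89 = -5*6 - 89 = -30 - 89 = -119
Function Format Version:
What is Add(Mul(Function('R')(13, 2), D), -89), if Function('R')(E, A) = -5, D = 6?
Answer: -119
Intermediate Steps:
Add(Mul(Function('R')(13, 2), D), -89) = Add(Mul(-5, 6), -89) = Add(-30, -89) = -119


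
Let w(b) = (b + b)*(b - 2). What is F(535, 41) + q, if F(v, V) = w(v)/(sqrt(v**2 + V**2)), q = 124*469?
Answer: 58156 + 285155*sqrt(287906)/143953 ≈ 59219.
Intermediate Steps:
w(b) = 2*b*(-2 + b) (w(b) = (2*b)*(-2 + b) = 2*b*(-2 + b))
q = 58156
F(v, V) = 2*v*(-2 + v)/sqrt(V**2 + v**2) (F(v, V) = (2*v*(-2 + v))/(sqrt(v**2 + V**2)) = (2*v*(-2 + v))/(sqrt(V**2 + v**2)) = (2*v*(-2 + v))/sqrt(V**2 + v**2) = 2*v*(-2 + v)/sqrt(V**2 + v**2))
F(535, 41) + q = 2*535*(-2 + 535)/sqrt(41**2 + 535**2) + 58156 = 2*535*533/sqrt(1681 + 286225) + 58156 = 2*535*533/sqrt(287906) + 58156 = 2*535*(sqrt(287906)/287906)*533 + 58156 = 285155*sqrt(287906)/143953 + 58156 = 58156 + 285155*sqrt(287906)/143953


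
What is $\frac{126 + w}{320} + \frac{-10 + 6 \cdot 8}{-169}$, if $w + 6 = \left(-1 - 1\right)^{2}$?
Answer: $\frac{2199}{13520} \approx 0.16265$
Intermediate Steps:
$w = -2$ ($w = -6 + \left(-1 - 1\right)^{2} = -6 + \left(-2\right)^{2} = -6 + 4 = -2$)
$\frac{126 + w}{320} + \frac{-10 + 6 \cdot 8}{-169} = \frac{126 - 2}{320} + \frac{-10 + 6 \cdot 8}{-169} = 124 \cdot \frac{1}{320} + \left(-10 + 48\right) \left(- \frac{1}{169}\right) = \frac{31}{80} + 38 \left(- \frac{1}{169}\right) = \frac{31}{80} - \frac{38}{169} = \frac{2199}{13520}$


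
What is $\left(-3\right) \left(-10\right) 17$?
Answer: $510$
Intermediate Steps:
$\left(-3\right) \left(-10\right) 17 = 30 \cdot 17 = 510$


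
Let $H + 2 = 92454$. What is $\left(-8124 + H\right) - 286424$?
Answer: $-202096$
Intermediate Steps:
$H = 92452$ ($H = -2 + 92454 = 92452$)
$\left(-8124 + H\right) - 286424 = \left(-8124 + 92452\right) - 286424 = 84328 - 286424 = -202096$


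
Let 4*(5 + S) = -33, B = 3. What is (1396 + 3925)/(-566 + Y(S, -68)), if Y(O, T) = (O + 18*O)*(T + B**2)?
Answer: 21284/57149 ≈ 0.37243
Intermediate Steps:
S = -53/4 (S = -5 + (1/4)*(-33) = -5 - 33/4 = -53/4 ≈ -13.250)
Y(O, T) = 19*O*(9 + T) (Y(O, T) = (O + 18*O)*(T + 3**2) = (19*O)*(T + 9) = (19*O)*(9 + T) = 19*O*(9 + T))
(1396 + 3925)/(-566 + Y(S, -68)) = (1396 + 3925)/(-566 + 19*(-53/4)*(9 - 68)) = 5321/(-566 + 19*(-53/4)*(-59)) = 5321/(-566 + 59413/4) = 5321/(57149/4) = 5321*(4/57149) = 21284/57149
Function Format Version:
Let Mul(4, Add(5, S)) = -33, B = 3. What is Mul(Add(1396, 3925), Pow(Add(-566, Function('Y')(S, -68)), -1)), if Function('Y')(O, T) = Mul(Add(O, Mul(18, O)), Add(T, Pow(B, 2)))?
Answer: Rational(21284, 57149) ≈ 0.37243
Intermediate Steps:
S = Rational(-53, 4) (S = Add(-5, Mul(Rational(1, 4), -33)) = Add(-5, Rational(-33, 4)) = Rational(-53, 4) ≈ -13.250)
Function('Y')(O, T) = Mul(19, O, Add(9, T)) (Function('Y')(O, T) = Mul(Add(O, Mul(18, O)), Add(T, Pow(3, 2))) = Mul(Mul(19, O), Add(T, 9)) = Mul(Mul(19, O), Add(9, T)) = Mul(19, O, Add(9, T)))
Mul(Add(1396, 3925), Pow(Add(-566, Function('Y')(S, -68)), -1)) = Mul(Add(1396, 3925), Pow(Add(-566, Mul(19, Rational(-53, 4), Add(9, -68))), -1)) = Mul(5321, Pow(Add(-566, Mul(19, Rational(-53, 4), -59)), -1)) = Mul(5321, Pow(Add(-566, Rational(59413, 4)), -1)) = Mul(5321, Pow(Rational(57149, 4), -1)) = Mul(5321, Rational(4, 57149)) = Rational(21284, 57149)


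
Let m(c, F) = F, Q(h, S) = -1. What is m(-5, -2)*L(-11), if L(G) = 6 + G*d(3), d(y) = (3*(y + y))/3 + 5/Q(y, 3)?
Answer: 10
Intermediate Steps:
d(y) = -5 + 2*y (d(y) = (3*(y + y))/3 + 5/(-1) = (3*(2*y))*(⅓) + 5*(-1) = (6*y)*(⅓) - 5 = 2*y - 5 = -5 + 2*y)
L(G) = 6 + G (L(G) = 6 + G*(-5 + 2*3) = 6 + G*(-5 + 6) = 6 + G*1 = 6 + G)
m(-5, -2)*L(-11) = -2*(6 - 11) = -2*(-5) = 10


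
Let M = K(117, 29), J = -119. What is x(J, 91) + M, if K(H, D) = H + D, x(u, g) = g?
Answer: 237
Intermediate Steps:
K(H, D) = D + H
M = 146 (M = 29 + 117 = 146)
x(J, 91) + M = 91 + 146 = 237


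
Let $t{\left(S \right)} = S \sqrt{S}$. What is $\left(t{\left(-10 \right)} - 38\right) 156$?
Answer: $-5928 - 1560 i \sqrt{10} \approx -5928.0 - 4933.2 i$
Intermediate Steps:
$t{\left(S \right)} = S^{\frac{3}{2}}$
$\left(t{\left(-10 \right)} - 38\right) 156 = \left(\left(-10\right)^{\frac{3}{2}} - 38\right) 156 = \left(- 10 i \sqrt{10} - 38\right) 156 = \left(-38 - 10 i \sqrt{10}\right) 156 = -5928 - 1560 i \sqrt{10}$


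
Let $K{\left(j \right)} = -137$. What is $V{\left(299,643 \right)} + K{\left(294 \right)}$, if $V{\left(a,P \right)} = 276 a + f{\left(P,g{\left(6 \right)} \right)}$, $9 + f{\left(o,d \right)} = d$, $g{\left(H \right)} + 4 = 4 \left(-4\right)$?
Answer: $82358$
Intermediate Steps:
$g{\left(H \right)} = -20$ ($g{\left(H \right)} = -4 + 4 \left(-4\right) = -4 - 16 = -20$)
$f{\left(o,d \right)} = -9 + d$
$V{\left(a,P \right)} = -29 + 276 a$ ($V{\left(a,P \right)} = 276 a - 29 = -29 + 276 a$)
$V{\left(299,643 \right)} + K{\left(294 \right)} = \left(-29 + 276 \cdot 299\right) - 137 = \left(-29 + 82524\right) - 137 = 82495 - 137 = 82358$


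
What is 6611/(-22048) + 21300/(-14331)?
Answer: -188121547/105323296 ≈ -1.7861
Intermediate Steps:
6611/(-22048) + 21300/(-14331) = 6611*(-1/22048) + 21300*(-1/14331) = -6611/22048 - 7100/4777 = -188121547/105323296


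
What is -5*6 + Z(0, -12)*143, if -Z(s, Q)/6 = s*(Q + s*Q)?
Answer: -30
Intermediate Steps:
Z(s, Q) = -6*s*(Q + Q*s) (Z(s, Q) = -6*s*(Q + s*Q) = -6*s*(Q + Q*s))
-5*6 + Z(0, -12)*143 = -5*6 - 6*(-12)*0*(1 + 0)*143 = -30 - 6*(-12)*0*1*143 = -30 + 0*143 = -30 + 0 = -30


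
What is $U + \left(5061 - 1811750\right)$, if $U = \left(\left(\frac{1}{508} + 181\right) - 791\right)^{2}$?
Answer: $- \frac{370216395455}{258064} \approx -1.4346 \cdot 10^{6}$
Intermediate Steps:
$U = \frac{96024994641}{258064}$ ($U = \left(\left(\frac{1}{508} + 181\right) - 791\right)^{2} = \left(\frac{91949}{508} - 791\right)^{2} = \left(- \frac{309879}{508}\right)^{2} = \frac{96024994641}{258064} \approx 3.721 \cdot 10^{5}$)
$U + \left(5061 - 1811750\right) = \frac{96024994641}{258064} + \left(5061 - 1811750\right) = \frac{96024994641}{258064} - 1806689 = - \frac{370216395455}{258064}$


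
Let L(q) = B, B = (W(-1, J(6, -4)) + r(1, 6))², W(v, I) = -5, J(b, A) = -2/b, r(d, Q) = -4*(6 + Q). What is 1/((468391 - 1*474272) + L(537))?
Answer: -1/3072 ≈ -0.00032552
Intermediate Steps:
r(d, Q) = -24 - 4*Q
B = 2809 (B = (-5 + (-24 - 4*6))² = (-5 + (-24 - 24))² = (-5 - 48)² = (-53)² = 2809)
L(q) = 2809
1/((468391 - 1*474272) + L(537)) = 1/((468391 - 1*474272) + 2809) = 1/((468391 - 474272) + 2809) = 1/(-5881 + 2809) = 1/(-3072) = -1/3072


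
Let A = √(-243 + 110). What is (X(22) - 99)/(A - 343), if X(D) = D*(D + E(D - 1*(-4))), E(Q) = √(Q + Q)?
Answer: -18865/16826 - 1078*√13/8413 - 55*I*√133/16826 - 22*I*√1729/58891 ≈ -1.5832 - 0.053231*I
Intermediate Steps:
A = I*√133 (A = √(-133) = I*√133 ≈ 11.533*I)
E(Q) = √2*√Q (E(Q) = √(2*Q) = √2*√Q)
X(D) = D*(D + √2*√(4 + D)) (X(D) = D*(D + √2*√(D - 1*(-4))) = D*(D + √2*√(D + 4)) = D*(D + √2*√(4 + D)))
(X(22) - 99)/(A - 343) = (22*(22 + √(8 + 2*22)) - 99)/(I*√133 - 343) = (22*(22 + √(8 + 44)) - 99)/(-343 + I*√133) = (22*(22 + √52) - 99)/(-343 + I*√133) = (22*(22 + 2*√13) - 99)/(-343 + I*√133) = ((484 + 44*√13) - 99)/(-343 + I*√133) = (385 + 44*√13)/(-343 + I*√133)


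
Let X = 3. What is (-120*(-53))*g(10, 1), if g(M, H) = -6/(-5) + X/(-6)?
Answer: 4452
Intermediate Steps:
g(M, H) = 7/10 (g(M, H) = -6/(-5) + 3/(-6) = -6*(-1/5) + 3*(-1/6) = 6/5 - 1/2 = 7/10)
(-120*(-53))*g(10, 1) = -120*(-53)*(7/10) = 6360*(7/10) = 4452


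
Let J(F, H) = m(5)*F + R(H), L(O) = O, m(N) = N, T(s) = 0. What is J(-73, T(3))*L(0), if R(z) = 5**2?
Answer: 0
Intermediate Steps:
R(z) = 25
J(F, H) = 25 + 5*F (J(F, H) = 5*F + 25 = 25 + 5*F)
J(-73, T(3))*L(0) = (25 + 5*(-73))*0 = (25 - 365)*0 = -340*0 = 0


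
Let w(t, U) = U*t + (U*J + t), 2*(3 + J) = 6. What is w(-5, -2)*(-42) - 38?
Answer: -248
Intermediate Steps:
J = 0 (J = -3 + (½)*6 = -3 + 3 = 0)
w(t, U) = t + U*t (w(t, U) = U*t + (U*0 + t) = U*t + (0 + t) = U*t + t = t + U*t)
w(-5, -2)*(-42) - 38 = -5*(1 - 2)*(-42) - 38 = -5*(-1)*(-42) - 38 = 5*(-42) - 38 = -210 - 38 = -248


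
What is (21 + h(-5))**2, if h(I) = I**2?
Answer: 2116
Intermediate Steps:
(21 + h(-5))**2 = (21 + (-5)**2)**2 = (21 + 25)**2 = 46**2 = 2116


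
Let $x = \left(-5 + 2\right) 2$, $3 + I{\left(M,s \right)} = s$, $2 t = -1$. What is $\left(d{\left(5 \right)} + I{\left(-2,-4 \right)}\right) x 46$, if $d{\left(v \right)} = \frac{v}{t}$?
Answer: $4692$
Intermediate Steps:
$t = - \frac{1}{2}$ ($t = \frac{1}{2} \left(-1\right) = - \frac{1}{2} \approx -0.5$)
$I{\left(M,s \right)} = -3 + s$
$x = -6$ ($x = \left(-3\right) 2 = -6$)
$d{\left(v \right)} = - 2 v$ ($d{\left(v \right)} = \frac{v}{- \frac{1}{2}} = v \left(-2\right) = - 2 v$)
$\left(d{\left(5 \right)} + I{\left(-2,-4 \right)}\right) x 46 = \left(\left(-2\right) 5 - 7\right) \left(-6\right) 46 = \left(-10 - 7\right) \left(-6\right) 46 = \left(-17\right) \left(-6\right) 46 = 102 \cdot 46 = 4692$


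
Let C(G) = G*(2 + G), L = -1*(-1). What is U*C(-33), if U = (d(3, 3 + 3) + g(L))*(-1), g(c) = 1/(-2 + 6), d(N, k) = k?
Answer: -25575/4 ≈ -6393.8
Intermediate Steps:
L = 1
g(c) = ¼ (g(c) = 1/4 = ¼)
U = -25/4 (U = ((3 + 3) + ¼)*(-1) = (6 + ¼)*(-1) = (25/4)*(-1) = -25/4 ≈ -6.2500)
U*C(-33) = -(-825)*(2 - 33)/4 = -(-825)*(-31)/4 = -25/4*1023 = -25575/4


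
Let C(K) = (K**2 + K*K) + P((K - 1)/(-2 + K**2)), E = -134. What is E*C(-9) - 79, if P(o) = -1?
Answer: -21653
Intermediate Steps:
C(K) = -1 + 2*K**2 (C(K) = (K**2 + K*K) - 1 = (K**2 + K**2) - 1 = 2*K**2 - 1 = -1 + 2*K**2)
E*C(-9) - 79 = -134*(-1 + 2*(-9)**2) - 79 = -134*(-1 + 2*81) - 79 = -134*(-1 + 162) - 79 = -134*161 - 79 = -21574 - 79 = -21653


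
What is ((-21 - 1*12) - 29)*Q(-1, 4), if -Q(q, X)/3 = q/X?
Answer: -93/2 ≈ -46.500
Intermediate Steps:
Q(q, X) = -3*q/X
((-21 - 1*12) - 29)*Q(-1, 4) = ((-21 - 1*12) - 29)*(-3*(-1)/4) = ((-21 - 12) - 29)*(-3*(-1)*¼) = (-33 - 29)*(¾) = -62*¾ = -93/2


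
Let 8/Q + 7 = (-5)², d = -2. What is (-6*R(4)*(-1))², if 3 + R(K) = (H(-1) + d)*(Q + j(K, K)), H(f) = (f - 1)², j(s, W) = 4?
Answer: 11236/9 ≈ 1248.4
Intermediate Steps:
H(f) = (-1 + f)²
Q = 4/9 (Q = 8/(-7 + (-5)²) = 8/(-7 + 25) = 8/18 = 8*(1/18) = 4/9 ≈ 0.44444)
R(K) = 53/9 (R(K) = -3 + ((-1 - 1)² - 2)*(4/9 + 4) = -3 + ((-2)² - 2)*(40/9) = -3 + (4 - 2)*(40/9) = -3 + 2*(40/9) = -3 + 80/9 = 53/9)
(-6*R(4)*(-1))² = (-6*53/9*(-1))² = (-106/3*(-1))² = (106/3)² = 11236/9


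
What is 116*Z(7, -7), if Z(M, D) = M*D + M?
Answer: -4872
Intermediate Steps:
Z(M, D) = M + D*M (Z(M, D) = D*M + M = M + D*M)
116*Z(7, -7) = 116*(7*(1 - 7)) = 116*(7*(-6)) = 116*(-42) = -4872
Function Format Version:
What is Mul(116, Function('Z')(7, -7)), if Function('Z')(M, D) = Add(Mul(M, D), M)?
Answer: -4872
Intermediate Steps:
Function('Z')(M, D) = Add(M, Mul(D, M)) (Function('Z')(M, D) = Add(Mul(D, M), M) = Add(M, Mul(D, M)))
Mul(116, Function('Z')(7, -7)) = Mul(116, Mul(7, Add(1, -7))) = Mul(116, Mul(7, -6)) = Mul(116, -42) = -4872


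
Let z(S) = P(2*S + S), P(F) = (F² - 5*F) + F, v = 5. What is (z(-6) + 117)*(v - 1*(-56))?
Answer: 31293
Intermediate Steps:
P(F) = F² - 4*F
z(S) = 3*S*(-4 + 3*S) (z(S) = (2*S + S)*(-4 + (2*S + S)) = (3*S)*(-4 + 3*S) = 3*S*(-4 + 3*S))
(z(-6) + 117)*(v - 1*(-56)) = (3*(-6)*(-4 + 3*(-6)) + 117)*(5 - 1*(-56)) = (3*(-6)*(-4 - 18) + 117)*(5 + 56) = (3*(-6)*(-22) + 117)*61 = (396 + 117)*61 = 513*61 = 31293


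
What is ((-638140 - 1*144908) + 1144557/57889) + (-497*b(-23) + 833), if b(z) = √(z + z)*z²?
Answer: -45280499578/57889 - 262913*I*√46 ≈ -7.822e+5 - 1.7832e+6*I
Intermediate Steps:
b(z) = √2*z^(5/2) (b(z) = √(2*z)*z² = (√2*√z)*z² = √2*z^(5/2))
((-638140 - 1*144908) + 1144557/57889) + (-497*b(-23) + 833) = ((-638140 - 1*144908) + 1144557/57889) + (-497*√2*(-23)^(5/2) + 833) = ((-638140 - 144908) + 1144557*(1/57889)) + (-497*√2*529*I*√23 + 833) = (-783048 + 1144557/57889) + (-262913*I*√46 + 833) = -45328721115/57889 + (-262913*I*√46 + 833) = -45328721115/57889 + (833 - 262913*I*√46) = -45280499578/57889 - 262913*I*√46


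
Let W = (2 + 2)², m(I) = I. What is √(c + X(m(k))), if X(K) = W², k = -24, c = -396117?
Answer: I*√395861 ≈ 629.17*I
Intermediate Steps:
W = 16 (W = 4² = 16)
X(K) = 256 (X(K) = 16² = 256)
√(c + X(m(k))) = √(-396117 + 256) = √(-395861) = I*√395861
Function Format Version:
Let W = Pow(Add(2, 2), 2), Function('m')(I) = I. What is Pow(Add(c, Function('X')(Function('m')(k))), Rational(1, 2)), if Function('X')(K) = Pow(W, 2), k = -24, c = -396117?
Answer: Mul(I, Pow(395861, Rational(1, 2))) ≈ Mul(629.17, I)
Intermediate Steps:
W = 16 (W = Pow(4, 2) = 16)
Function('X')(K) = 256 (Function('X')(K) = Pow(16, 2) = 256)
Pow(Add(c, Function('X')(Function('m')(k))), Rational(1, 2)) = Pow(Add(-396117, 256), Rational(1, 2)) = Pow(-395861, Rational(1, 2)) = Mul(I, Pow(395861, Rational(1, 2)))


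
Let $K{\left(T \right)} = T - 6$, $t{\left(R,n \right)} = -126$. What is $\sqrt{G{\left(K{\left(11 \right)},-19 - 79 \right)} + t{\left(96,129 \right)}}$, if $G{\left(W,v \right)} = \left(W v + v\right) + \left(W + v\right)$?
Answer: $i \sqrt{807} \approx 28.408 i$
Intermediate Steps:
$K{\left(T \right)} = -6 + T$ ($K{\left(T \right)} = T - 6 = -6 + T$)
$G{\left(W,v \right)} = W + 2 v + W v$ ($G{\left(W,v \right)} = \left(v + W v\right) + \left(W + v\right) = W + 2 v + W v$)
$\sqrt{G{\left(K{\left(11 \right)},-19 - 79 \right)} + t{\left(96,129 \right)}} = \sqrt{\left(\left(-6 + 11\right) + 2 \left(-19 - 79\right) + \left(-6 + 11\right) \left(-19 - 79\right)\right) - 126} = \sqrt{\left(5 + 2 \left(-19 - 79\right) + 5 \left(-19 - 79\right)\right) - 126} = \sqrt{\left(5 + 2 \left(-98\right) + 5 \left(-98\right)\right) - 126} = \sqrt{\left(5 - 196 - 490\right) - 126} = \sqrt{-681 - 126} = \sqrt{-807} = i \sqrt{807}$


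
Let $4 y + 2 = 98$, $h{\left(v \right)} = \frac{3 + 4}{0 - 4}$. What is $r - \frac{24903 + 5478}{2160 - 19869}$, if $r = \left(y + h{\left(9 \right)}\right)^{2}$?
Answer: $\frac{46919695}{94448} \approx 496.78$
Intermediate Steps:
$h{\left(v \right)} = - \frac{7}{4}$ ($h{\left(v \right)} = \frac{7}{-4} = 7 \left(- \frac{1}{4}\right) = - \frac{7}{4}$)
$y = 24$ ($y = - \frac{1}{2} + \frac{1}{4} \cdot 98 = - \frac{1}{2} + \frac{49}{2} = 24$)
$r = \frac{7921}{16}$ ($r = \left(24 - \frac{7}{4}\right)^{2} = \left(\frac{89}{4}\right)^{2} = \frac{7921}{16} \approx 495.06$)
$r - \frac{24903 + 5478}{2160 - 19869} = \frac{7921}{16} - \frac{24903 + 5478}{2160 - 19869} = \frac{7921}{16} - \frac{30381}{-17709} = \frac{7921}{16} - 30381 \left(- \frac{1}{17709}\right) = \frac{7921}{16} - - \frac{10127}{5903} = \frac{7921}{16} + \frac{10127}{5903} = \frac{46919695}{94448}$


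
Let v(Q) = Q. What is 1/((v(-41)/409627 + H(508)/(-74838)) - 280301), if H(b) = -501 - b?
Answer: -30655665426/8592813264327941 ≈ -3.5676e-6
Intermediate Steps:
1/((v(-41)/409627 + H(508)/(-74838)) - 280301) = 1/((-41/409627 + (-501 - 1*508)/(-74838)) - 280301) = 1/((-41*1/409627 + (-501 - 508)*(-1/74838)) - 280301) = 1/((-41/409627 - 1009*(-1/74838)) - 280301) = 1/((-41/409627 + 1009/74838) - 280301) = 1/(410245285/30655665426 - 280301) = 1/(-8592813264327941/30655665426) = -30655665426/8592813264327941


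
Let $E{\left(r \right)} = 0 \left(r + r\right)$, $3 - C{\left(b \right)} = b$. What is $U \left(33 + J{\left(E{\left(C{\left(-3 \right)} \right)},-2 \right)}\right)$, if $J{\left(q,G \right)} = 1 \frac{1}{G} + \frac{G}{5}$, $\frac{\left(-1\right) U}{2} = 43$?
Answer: $- \frac{13803}{5} \approx -2760.6$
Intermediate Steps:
$U = -86$ ($U = \left(-2\right) 43 = -86$)
$C{\left(b \right)} = 3 - b$
$E{\left(r \right)} = 0$ ($E{\left(r \right)} = 0 \cdot 2 r = 0$)
$J{\left(q,G \right)} = \frac{1}{G} + \frac{G}{5}$ ($J{\left(q,G \right)} = \frac{1}{G} + G \frac{1}{5} = \frac{1}{G} + \frac{G}{5}$)
$U \left(33 + J{\left(E{\left(C{\left(-3 \right)} \right)},-2 \right)}\right) = - 86 \left(33 + \left(\frac{1}{-2} + \frac{1}{5} \left(-2\right)\right)\right) = - 86 \left(33 - \frac{9}{10}\right) = \left(-86\right) \frac{321}{10} = - \frac{13803}{5}$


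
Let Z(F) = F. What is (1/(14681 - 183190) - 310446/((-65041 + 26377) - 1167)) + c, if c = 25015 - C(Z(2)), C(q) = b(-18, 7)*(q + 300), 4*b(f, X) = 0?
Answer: 5089395169996/203390363 ≈ 25023.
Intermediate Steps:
b(f, X) = 0 (b(f, X) = (¼)*0 = 0)
C(q) = 0 (C(q) = 0*(q + 300) = 0*(300 + q) = 0)
c = 25015 (c = 25015 - 1*0 = 25015 + 0 = 25015)
(1/(14681 - 183190) - 310446/((-65041 + 26377) - 1167)) + c = (1/(14681 - 183190) - 310446/((-65041 + 26377) - 1167)) + 25015 = (1/(-168509) - 310446/(-38664 - 1167)) + 25015 = (-1/168509 - 310446/(-39831)) + 25015 = (-1/168509 - 310446*(-1/39831)) + 25015 = (-1/168509 + 103482/13277) + 25015 = 1585239551/203390363 + 25015 = 5089395169996/203390363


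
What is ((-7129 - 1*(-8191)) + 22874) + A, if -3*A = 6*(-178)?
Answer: 24292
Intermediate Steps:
A = 356 (A = -2*(-178) = -⅓*(-1068) = 356)
((-7129 - 1*(-8191)) + 22874) + A = ((-7129 - 1*(-8191)) + 22874) + 356 = ((-7129 + 8191) + 22874) + 356 = (1062 + 22874) + 356 = 23936 + 356 = 24292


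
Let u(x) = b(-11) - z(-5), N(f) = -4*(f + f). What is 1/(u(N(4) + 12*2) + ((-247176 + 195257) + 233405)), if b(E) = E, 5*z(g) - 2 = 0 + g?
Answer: 5/907378 ≈ 5.5104e-6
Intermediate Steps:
z(g) = 2/5 + g/5 (z(g) = 2/5 + (0 + g)/5 = 2/5 + g/5)
N(f) = -8*f
u(x) = -52/5 (u(x) = -11 - (2/5 + (1/5)*(-5)) = -11 - (2/5 - 1) = -11 - 1*(-3/5) = -11 + 3/5 = -52/5)
1/(u(N(4) + 12*2) + ((-247176 + 195257) + 233405)) = 1/(-52/5 + ((-247176 + 195257) + 233405)) = 1/(-52/5 + (-51919 + 233405)) = 1/(-52/5 + 181486) = 1/(907378/5) = 5/907378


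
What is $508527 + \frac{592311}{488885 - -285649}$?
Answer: $\frac{131290681243}{258178} \approx 5.0853 \cdot 10^{5}$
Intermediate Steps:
$508527 + \frac{592311}{488885 - -285649} = 508527 + \frac{592311}{488885 + 285649} = 508527 + \frac{592311}{774534} = 508527 + 592311 \cdot \frac{1}{774534} = 508527 + \frac{197437}{258178} = \frac{131290681243}{258178}$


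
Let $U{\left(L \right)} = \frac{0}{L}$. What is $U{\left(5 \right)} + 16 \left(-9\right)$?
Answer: $-144$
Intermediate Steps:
$U{\left(L \right)} = 0$
$U{\left(5 \right)} + 16 \left(-9\right) = 0 + 16 \left(-9\right) = 0 - 144 = -144$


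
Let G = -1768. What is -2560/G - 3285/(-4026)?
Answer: 671435/296582 ≈ 2.2639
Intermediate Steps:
-2560/G - 3285/(-4026) = -2560/(-1768) - 3285/(-4026) = -2560*(-1/1768) - 3285*(-1/4026) = 320/221 + 1095/1342 = 671435/296582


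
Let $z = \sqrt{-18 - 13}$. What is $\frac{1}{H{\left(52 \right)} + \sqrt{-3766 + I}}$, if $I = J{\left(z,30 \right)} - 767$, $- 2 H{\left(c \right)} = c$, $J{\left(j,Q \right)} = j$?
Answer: $- \frac{1}{26 - \sqrt{-4533 + i \sqrt{31}}} \approx -0.0049855 - 0.012931 i$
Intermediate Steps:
$z = i \sqrt{31}$ ($z = \sqrt{-31} = i \sqrt{31} \approx 5.5678 i$)
$H{\left(c \right)} = - \frac{c}{2}$
$I = -767 + i \sqrt{31}$ ($I = i \sqrt{31} - 767 = -767 + i \sqrt{31} \approx -767.0 + 5.5678 i$)
$\frac{1}{H{\left(52 \right)} + \sqrt{-3766 + I}} = \frac{1}{\left(- \frac{1}{2}\right) 52 + \sqrt{-3766 - \left(767 - i \sqrt{31}\right)}} = \frac{1}{-26 + \sqrt{-4533 + i \sqrt{31}}}$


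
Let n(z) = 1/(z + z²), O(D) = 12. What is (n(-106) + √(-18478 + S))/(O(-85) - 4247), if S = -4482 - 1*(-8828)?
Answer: -1/47135550 - 2*I*√3533/4235 ≈ -2.1215e-8 - 0.02807*I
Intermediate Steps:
S = 4346 (S = -4482 + 8828 = 4346)
(n(-106) + √(-18478 + S))/(O(-85) - 4247) = (1/((-106)*(1 - 106)) + √(-18478 + 4346))/(12 - 4247) = (-1/106/(-105) + √(-14132))/(-4235) = (-1/106*(-1/105) + 2*I*√3533)*(-1/4235) = (1/11130 + 2*I*√3533)*(-1/4235) = -1/47135550 - 2*I*√3533/4235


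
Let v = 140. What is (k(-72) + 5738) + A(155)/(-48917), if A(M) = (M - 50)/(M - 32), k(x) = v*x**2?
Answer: 1467090194271/2005597 ≈ 7.3150e+5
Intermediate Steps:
k(x) = 140*x**2
A(M) = (-50 + M)/(-32 + M)
(k(-72) + 5738) + A(155)/(-48917) = (140*(-72)**2 + 5738) + ((-50 + 155)/(-32 + 155))/(-48917) = (140*5184 + 5738) + (105/123)*(-1/48917) = (725760 + 5738) + ((1/123)*105)*(-1/48917) = 731498 + (35/41)*(-1/48917) = 731498 - 35/2005597 = 1467090194271/2005597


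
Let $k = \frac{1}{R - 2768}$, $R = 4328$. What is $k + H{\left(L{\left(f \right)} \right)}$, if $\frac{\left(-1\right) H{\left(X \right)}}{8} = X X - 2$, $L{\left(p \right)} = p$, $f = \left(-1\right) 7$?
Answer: $- \frac{586559}{1560} \approx -376.0$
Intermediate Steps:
$f = -7$
$H{\left(X \right)} = 16 - 8 X^{2}$ ($H{\left(X \right)} = - 8 \left(X X - 2\right) = - 8 \left(X^{2} - 2\right) = - 8 \left(-2 + X^{2}\right) = 16 - 8 X^{2}$)
$k = \frac{1}{1560}$ ($k = \frac{1}{4328 - 2768} = \frac{1}{1560} \approx 0.00064103$)
$k + H{\left(L{\left(f \right)} \right)} = \frac{1}{1560} + \left(16 - 8 \left(-7\right)^{2}\right) = \frac{1}{1560} + \left(16 - 392\right) = \frac{1}{1560} - 376 = - \frac{586559}{1560}$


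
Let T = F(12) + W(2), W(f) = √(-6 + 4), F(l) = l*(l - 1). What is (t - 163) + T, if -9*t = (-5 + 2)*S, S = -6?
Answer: -33 + I*√2 ≈ -33.0 + 1.4142*I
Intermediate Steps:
F(l) = l*(-1 + l)
W(f) = I*√2 (W(f) = √(-2) = I*√2)
t = -2 (t = -(-5 + 2)*(-6)/9 = -(-1)*(-6)/3 = -⅑*18 = -2)
T = 132 + I*√2 (T = 12*(-1 + 12) + I*√2 = 12*11 + I*√2 = 132 + I*√2 ≈ 132.0 + 1.4142*I)
(t - 163) + T = (-2 - 163) + (132 + I*√2) = -165 + (132 + I*√2) = -33 + I*√2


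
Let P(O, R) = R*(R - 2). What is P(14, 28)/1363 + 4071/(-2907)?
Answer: -1144159/1320747 ≈ -0.86630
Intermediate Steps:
P(O, R) = R*(-2 + R)
P(14, 28)/1363 + 4071/(-2907) = (28*(-2 + 28))/1363 + 4071/(-2907) = (28*26)*(1/1363) + 4071*(-1/2907) = 728*(1/1363) - 1357/969 = 728/1363 - 1357/969 = -1144159/1320747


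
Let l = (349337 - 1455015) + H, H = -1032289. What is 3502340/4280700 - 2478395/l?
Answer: 904857640964/457599766845 ≈ 1.9774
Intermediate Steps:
l = -2137967 (l = (349337 - 1455015) - 1032289 = -1105678 - 1032289 = -2137967)
3502340/4280700 - 2478395/l = 3502340/4280700 - 2478395/(-2137967) = 3502340*(1/4280700) - 2478395*(-1/2137967) = 175117/214035 + 2478395/2137967 = 904857640964/457599766845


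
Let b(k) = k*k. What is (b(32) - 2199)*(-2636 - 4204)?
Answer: 8037000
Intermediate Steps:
b(k) = k²
(b(32) - 2199)*(-2636 - 4204) = (32² - 2199)*(-2636 - 4204) = (1024 - 2199)*(-6840) = -1175*(-6840) = 8037000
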